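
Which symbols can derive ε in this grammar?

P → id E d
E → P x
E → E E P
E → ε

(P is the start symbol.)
A non-terminal is nullable if it can derive ε (the empty string): either it has an ε-production, or it has a production whose right-hand side consists entirely of nullable non-terminals.

ε-productions: E → ε
So E is immediately nullable.
No further non-terminal can be added: every production for the remaining non-terminals contains a terminal or a non-nullable non-terminal.
Nullable = { 'E' }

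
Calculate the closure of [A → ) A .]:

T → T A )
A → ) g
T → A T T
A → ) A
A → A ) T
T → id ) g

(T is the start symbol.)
Start with: [A → ) A .]
The dot is at the end, so nothing is added.

CLOSURE = { [A → ) A .] }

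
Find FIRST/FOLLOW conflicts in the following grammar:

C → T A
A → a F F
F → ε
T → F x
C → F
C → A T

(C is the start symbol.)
No FIRST/FOLLOW conflicts.

A FIRST/FOLLOW conflict occurs when a non-terminal N has a nullable alternative N → β (β ⇒* ε) and another alternative N → α with FIRST(α) ∩ FOLLOW(N) ≠ ∅: on such a lookahead the parser cannot decide between expanding α and letting N vanish via β.

Nullable non-terminals: C, F.
FIRST sets used below: FIRST(T) = { 'x' }, FIRST(F) = { ε }, FIRST(A) = { 'a' }

C: nullable alternative(s) C → F; FOLLOW(C) = { $ }
  C → T A: FIRST \ {ε} = { 'x' } — disjoint from FOLLOW(C)
  C → F: FIRST \ {ε} = { } — this is the only nullable alternative, skip
  C → A T: FIRST \ {ε} = { 'a' } — disjoint from FOLLOW(C)
F has a nullable alternative but only one production, so nothing to check.

A, T have no nullable alternative, so no FIRST/FOLLOW check is needed there.

No FIRST/FOLLOW conflicts found.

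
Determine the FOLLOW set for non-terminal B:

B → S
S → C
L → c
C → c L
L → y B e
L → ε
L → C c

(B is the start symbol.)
{ $, 'e' }

To compute FOLLOW(B), find every occurrence of B on a right-hand side N → α B β: add FIRST(β) \ {ε}, and if β is empty or nullable also add FOLLOW(N). Iterate to a fixed point.

B is the start symbol, so $ ∈ FOLLOW(B).
In L → y B e: B is followed by e, add FIRST(e) \ {ε} = { 'e' }

Taking the union: FOLLOW(B) = { $, 'e' }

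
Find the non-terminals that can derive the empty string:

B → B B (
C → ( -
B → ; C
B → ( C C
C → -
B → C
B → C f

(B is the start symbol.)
None

A non-terminal is nullable if it can derive ε (the empty string): either it has an ε-production, or it has a production whose right-hand side consists entirely of nullable non-terminals.

There are no ε-productions, so no non-terminal can derive ε.
No non-terminals are nullable.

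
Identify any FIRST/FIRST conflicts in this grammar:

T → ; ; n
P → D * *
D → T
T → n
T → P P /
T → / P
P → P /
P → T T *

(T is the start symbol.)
Yes. T → ';' ';' n / T → P P '/' on { ';' }; T → n / T → P P '/' on { 'n' }; T → P P '/' / T → '/' P on { '/' }; P → D '*' '*' / P → P '/' on { '/', ';', 'n' }; P → D '*' '*' / P → T T '*' on { '/', ';', 'n' }; P → P '/' / P → T T '*' on { '/', ';', 'n' }

FIRST sets of the non-terminals at (or reachable through a nullable prefix from) the front of some alternative:
  FIRST(P) = { '/', ';', 'n' }
  FIRST(D) = { '/', ';', 'n' }
  FIRST(T) = { '/', ';', 'n' }

Productions for T:
  T → ; ; n: FIRST = { ';' }
  T → n: FIRST = { 'n' }
  T → P P /: FIRST = { '/', ';', 'n' }
  T → / P: FIRST = { '/' }
Productions for P:
  P → D * *: FIRST = { '/', ';', 'n' }
  P → P /: FIRST = { '/', ';', 'n' }
  P → T T *: FIRST = { '/', ';', 'n' }
D has only one production, so no FIRST/FIRST conflict is possible there.

Conflict for T: T → ; ; n and T → P P /
  Overlap: { ';' }
Conflict for T: T → n and T → P P /
  Overlap: { 'n' }
Conflict for T: T → P P / and T → / P
  Overlap: { '/' }
Conflict for P: P → D * * and P → P /
  Overlap: { '/', ';', 'n' }
Conflict for P: P → D * * and P → T T *
  Overlap: { '/', ';', 'n' }
Conflict for P: P → P / and P → T T *
  Overlap: { '/', ';', 'n' }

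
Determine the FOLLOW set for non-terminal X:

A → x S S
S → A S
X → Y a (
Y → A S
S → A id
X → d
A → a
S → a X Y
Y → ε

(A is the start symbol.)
{ $, 'a', 'id', 'x' }

To compute FOLLOW(X), find every occurrence of X on a right-hand side N → α X β: add FIRST(β) \ {ε}, and if β is empty or nullable also add FOLLOW(N). Iterate to a fixed point.

In S → a X Y: X is followed by Y, add FIRST(Y) \ {ε} = { 'a', 'x' }
  Y is nullable, so also add FOLLOW(S)

The FOLLOW sets referred to above (computed the same way, to a fixed point):
  FOLLOW(S) = { $, 'a', 'id', 'x' }

Taking the union: FOLLOW(X) = { $, 'a', 'id', 'x' }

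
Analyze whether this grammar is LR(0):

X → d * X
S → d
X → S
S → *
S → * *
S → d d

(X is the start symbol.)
No. Shift-reduce conflict between [S → * .] and [S → * . *]

A grammar is LR(0) if no state in the canonical LR(0) collection has:
  - both a shift item (dot before a terminal) and a complete item (shift-reduce conflict), or
  - two or more complete items (reduce-reduce conflict; the accept item [X' → X .] counts as a complete item here).

Augment with X' → X and build the canonical LR(0) collection (I0 = CLOSURE({[X' → . X]}), then GOTO on every symbol after a dot until no new states appear). It has 9 states:
  I0: { [S → . * *], [S → . *], [S → . d d], [S → . d], [X → . S], [X → . d * X], [X' → . X] }  — shift
  I1: { [S → * . *], [S → * .] }  — shift, reduce
  I2: { [X → S .] }  — reduce
  I3: { [X' → X .] }  — accept
  I4: { [S → d . d], [S → d .], [X → d . * X] }  — shift, reduce
  I5: { [S → . * *], [S → . *], [S → . d d], [S → . d], [X → . S], [X → . d * X], [X → d * . X] }  — shift
  I6: { [S → d d .] }  — reduce
  I7: { [X → d * X .] }  — reduce
  I8: { [S → * * .] }  — reduce

Conflict in state I1:
  Shift-reduce conflict between [S → * .] and [S → * . *]
So the grammar is NOT LR(0).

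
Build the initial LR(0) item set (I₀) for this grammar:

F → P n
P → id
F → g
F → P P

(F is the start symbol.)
{ [F → . P P], [F → . P n], [F → . g], [F' → . F], [P → . id] }

First, augment the grammar with F' → F
I₀ = CLOSURE({ [F' → . F] }):
  [F' → . F] has the dot before F: add [F → . P n], [F → . g], [F → . P P]
  [F → . P n] has the dot before P: add [P → . id]
No further items can be added.

I₀ = { [F → . P P], [F → . P n], [F → . g], [F' → . F], [P → . id] }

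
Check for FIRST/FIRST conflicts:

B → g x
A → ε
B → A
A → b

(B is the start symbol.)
No FIRST/FIRST conflicts.

A FIRST/FIRST conflict occurs when two productions N → α and N → β for the same non-terminal have FIRST(α) ∩ FIRST(β) ≠ ∅ (with ε ∈ FIRST of a nullable right-hand side, so two nullable alternatives also conflict).

FIRST sets of the non-terminals at (or reachable through a nullable prefix from) the front of some alternative:
  FIRST(A) = { 'b', ε }

Productions for B:
  B → g x: FIRST = { 'g' }
  B → A: FIRST = { 'b', ε }
Productions for A:
  A → ε: FIRST = { ε }
  A → b: FIRST = { 'b' }

All alternatives of each non-terminal have pairwise disjoint FIRST sets.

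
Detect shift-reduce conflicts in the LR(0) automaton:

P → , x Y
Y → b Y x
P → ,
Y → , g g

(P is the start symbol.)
A shift-reduce conflict occurs when an LR(0) state has both:
  - a complete (reduce) item [A → α .] (dot at the end), and
  - a shift item [B → β . c γ] (dot before a terminal).

Augment with P' → P and build the canonical LR(0) collection (I0 = CLOSURE({[P' → . P]}), then GOTO on every symbol after a dot until no new states appear). It has 11 states:
  I0: { [P → . , x Y], [P → . ,], [P' → . P] }  — shift
  I1: { [P → , . x Y], [P → , .] }  — shift, reduce
  I2: { [P' → P .] }  — accept
  I3: { [P → , x . Y], [Y → . , g g], [Y → . b Y x] }  — shift
  I4: { [Y → , . g g] }  — shift
  I5: { [P → , x Y .] }  — reduce
  I6: { [Y → . , g g], [Y → . b Y x], [Y → b . Y x] }  — shift
  I7: { [Y → b Y . x] }  — shift
  I8: { [Y → b Y x .] }  — reduce
  I9: { [Y → , g . g] }  — shift
  I10: { [Y → , g g .] }  — reduce

I1 contains reduce item [P → , .] and shift item [P → , . x Y] — shift-reduce conflict.

Answer: Yes — I1: [P → , .] vs [P → , . x Y]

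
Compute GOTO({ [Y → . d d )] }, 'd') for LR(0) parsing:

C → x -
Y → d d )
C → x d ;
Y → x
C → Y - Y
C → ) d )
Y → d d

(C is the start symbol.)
{ [Y → d . d )] }

GOTO(I, 'd') = CLOSURE({ [A → αX.β] : [A → α.Xβ] ∈ I, X = 'd' })

Items with dot before 'd', with the dot advanced:
  [Y → . d d )] → [Y → d . d )]
Closure adds nothing (no advanced item has the dot before a non-terminal).

GOTO = { [Y → d . d )] }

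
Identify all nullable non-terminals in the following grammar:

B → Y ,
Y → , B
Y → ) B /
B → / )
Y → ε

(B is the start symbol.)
A non-terminal is nullable if it can derive ε (the empty string): either it has an ε-production, or it has a production whose right-hand side consists entirely of nullable non-terminals.

ε-productions: Y → ε
So Y is immediately nullable.
No further non-terminal can be added: every production for the remaining non-terminals contains a terminal or a non-nullable non-terminal.
Nullable = { 'Y' }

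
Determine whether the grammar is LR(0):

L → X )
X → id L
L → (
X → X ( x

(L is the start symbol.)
Yes, the grammar is LR(0)

Augment with L' → L and build the canonical LR(0) collection (I0 = CLOSURE({[L' → . L]}), then GOTO on every symbol after a dot until no new states appear). It has 9 states:
  I0: { [L → . (], [L → . X )], [L' → . L], [X → . X ( x], [X → . id L] }  — shift
  I1: { [L → ( .] }  — reduce
  I2: { [L' → L .] }  — accept
  I3: { [L → X . )], [X → X . ( x] }  — shift
  I4: { [L → . (], [L → . X )], [X → . X ( x], [X → . id L], [X → id . L] }  — shift
  I5: { [X → id L .] }  — reduce
  I6: { [X → X ( . x] }  — shift
  I7: { [L → X ) .] }  — reduce
  I8: { [X → X ( x .] }  — reduce

Every state is either a pure shift/goto state or contains exactly one complete item and nothing to shift — no conflicts. The grammar is LR(0).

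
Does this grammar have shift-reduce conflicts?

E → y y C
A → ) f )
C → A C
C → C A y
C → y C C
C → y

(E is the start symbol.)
A shift-reduce conflict occurs when an LR(0) state has both:
  - a complete (reduce) item [A → α .] (dot at the end), and
  - a shift item [B → β . c γ] (dot before a terminal).

Augment with E' → E and build the canonical LR(0) collection (I0 = CLOSURE({[E' → . E]}), then GOTO on every symbol after a dot until no new states appear). It has 17 states:
  I0: { [E → . y y C], [E' → . E] }  — shift
  I1: { [E' → E .] }  — accept
  I2: { [E → y . y C] }  — shift
  I3: { [A → . ) f )], [C → . A C], [C → . C A y], [C → . y C C], [C → . y], [E → y y . C] }  — shift
  I4: { [A → ) . f )] }  — shift
  I5: { [A → . ) f )], [C → . A C], [C → . C A y], [C → . y C C], [C → . y], [C → A . C] }  — shift
  I6: { [A → . ) f )], [C → C . A y], [E → y y C .] }  — shift, reduce
  I7: { [A → . ) f )], [C → . A C], [C → . C A y], [C → . y C C], [C → . y], [C → y . C C], [C → y .] }  — shift, reduce
  I8: { [A → . ) f )], [C → . A C], [C → . C A y], [C → . y C C], [C → . y], [C → C . A y], [C → y C . C] }  — shift
  I9: { [A → . ) f )], [C → . A C], [C → . C A y], [C → . y C C], [C → . y], [C → A . C], [C → C A . y] }  — shift
  I10: { [A → . ) f )], [C → C . A y], [C → y C C .] }  — shift, reduce
  I11: { [C → C A . y] }  — shift
  I12: { [C → C A y .] }  — reduce
  I13: { [A → . ) f )], [C → A C .], [C → C . A y] }  — shift, reduce
  I14: { [A → . ) f )], [C → . A C], [C → . C A y], [C → . y C C], [C → . y], [C → C A y .], [C → y . C C], [C → y .] }  — shift, 2 reduces
  I15: { [A → ) f . )] }  — shift
  I16: { [A → ) f ) .] }  — reduce

I6 contains reduce item [E → y y C .] and shift item [A → . ) f )] — shift-reduce conflict.
I7 contains reduce item [C → y .] and shift items [A → . ) f )], [C → . y], [C → . y C C] — shift-reduce conflict.
I10 contains reduce item [C → y C C .] and shift item [A → . ) f )] — shift-reduce conflict.
I13 contains reduce item [C → A C .] and shift item [A → . ) f )] — shift-reduce conflict.
I14 contains reduce items [C → C A y .], [C → y .] and shift items [A → . ) f )], [C → . y], [C → . y C C] — shift-reduce conflict.

Answer: Yes — I6: [E → y y C .] vs [A → . ) f )]; I7: [C → y .] vs [A → . ) f )]; I10: [C → y C C .] vs [A → . ) f )]; I13: [C → A C .] vs [A → . ) f )]; I14: [C → C A y .] vs [A → . ) f )]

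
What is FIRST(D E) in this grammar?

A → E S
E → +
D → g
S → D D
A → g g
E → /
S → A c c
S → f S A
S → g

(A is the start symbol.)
{ 'g' }

FIRST sets of the non-terminals involved (from the grammar, by fixed-point iteration):
  FIRST(D) = { 'g' }

To compute FIRST(D E), process the symbols left to right:
Symbol D is a non-terminal. Add FIRST(D) \ {ε} = { 'g' }
D is not nullable (ε ∉ FIRST(D)), so stop here.
FIRST(D E) = { 'g' }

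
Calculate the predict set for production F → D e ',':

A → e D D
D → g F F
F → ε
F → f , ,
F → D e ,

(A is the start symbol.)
{ 'g' }

PREDICT(F → D e ',') = (FIRST(RHS) \ {ε}) ∪ (FOLLOW(F) if ε ∈ FIRST(RHS), i.e. RHS ⇒* ε)
FIRST(D) = { 'g' }
FIRST(D e ',') = { 'g' }
ε ∉ FIRST(D e ','), so FOLLOW(F) is not added.
PREDICT(F → D e ',') = { 'g' }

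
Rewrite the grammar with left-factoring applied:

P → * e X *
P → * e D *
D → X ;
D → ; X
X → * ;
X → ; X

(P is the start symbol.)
Left-factoring transforms A → αβ₁ | αβ₂ into A → αA' and A' → β₁ | β₂
(α is the longest common prefix among the alternatives). Repeat until
no nonterminal has two alternatives with a common prefix.

Round 1: P has alternatives sharing prefix '* e'. Introduce P': P → * e P'
  Add: P' → X *
  Add: P' → D *

No remaining common prefixes — done.

Resulting grammar:
P → * e P'
P' → X *
P' → D *
D → X ;
D → ; X
X → * ;
X → ; X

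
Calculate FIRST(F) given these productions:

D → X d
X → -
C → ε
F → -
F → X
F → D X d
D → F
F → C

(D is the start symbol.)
{ '-', ε }

To compute FIRST(F), examine every production with F on the left-hand side, reading each right-hand side left to right until a non-nullable symbol is reached.

FIRST sets of the other non-terminals involved (by the same procedure, iterated to a fixed point):
  FIRST(X) = { '-' }
  FIRST(D) = { '-', ε }
  FIRST(C) = { ε }

From F → -:
  - '-' is a terminal: add '-' and stop
From F → X:
  - X is a non-terminal: add FIRST(X) \ {ε} = { '-' }
    X is not nullable, so stop
From F → D X d:
  - D is a non-terminal: add FIRST(D) \ {ε} = { '-' }
    D is nullable, so continue to the next symbol
  - X is a non-terminal: add FIRST(X) \ {ε} = { '-' }
    X is not nullable, so stop
From F → C:
  - C is a non-terminal: add FIRST(C) \ {ε} = { }
    C is nullable and nothing follows, so the whole right-hand side can vanish: ε ∈ FIRST(F)

Collecting: FIRST(F) = { '-', ε }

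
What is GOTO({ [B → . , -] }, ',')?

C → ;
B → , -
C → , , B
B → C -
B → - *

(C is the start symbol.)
GOTO(I, ',') = CLOSURE({ [A → αX.β] : [A → α.Xβ] ∈ I, X = ',' })

Items with dot before ',', with the dot advanced:
  [B → . , -] → [B → , . -]
Closure adds nothing (no advanced item has the dot before a non-terminal).

GOTO = { [B → , . -] }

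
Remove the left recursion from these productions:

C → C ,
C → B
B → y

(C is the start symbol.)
C → B C'
C' → , C'
C' → ε
B → y

C is directly left-recursive. The standard transformation for
  A → A α₁ | ... | A α_m | β₁ | ... | β_n
is
  A  → β₁ A' | ... | β_n A'
  A' → α₁ A' | ... | α_m A' | ε

C → B becomes C → B C'
C → C , becomes C' → , C'
Add C' → ε

Productions for other non-terminals are unchanged:
  B → y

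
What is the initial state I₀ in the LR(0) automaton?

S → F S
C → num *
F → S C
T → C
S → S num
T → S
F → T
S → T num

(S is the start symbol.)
{ [C → . num *], [F → . S C], [F → . T], [S → . F S], [S → . S num], [S → . T num], [S' → . S], [T → . C], [T → . S] }

First, augment the grammar with S' → S
I₀ = CLOSURE({ [S' → . S] }):
  [S' → . S] has the dot before S: add [S → . F S], [S → . S num], [S → . T num]
  [S → . F S] has the dot before F: add [F → . S C], [F → . T]
  [S → . T num] has the dot before T: add [T → . C], [T → . S]
  [T → . C] has the dot before C: add [C → . num *]
No further items can be added.

I₀ = { [C → . num *], [F → . S C], [F → . T], [S → . F S], [S → . S num], [S → . T num], [S' → . S], [T → . C], [T → . S] }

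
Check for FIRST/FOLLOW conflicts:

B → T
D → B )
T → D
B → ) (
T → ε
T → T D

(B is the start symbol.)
A FIRST/FOLLOW conflict occurs when a non-terminal N has a nullable alternative N → β (β ⇒* ε) and another alternative N → α with FIRST(α) ∩ FOLLOW(N) ≠ ∅: on such a lookahead the parser cannot decide between expanding α and letting N vanish via β.

Nullable non-terminals: B, T.
FIRST sets used below: FIRST(T) = { ')', ε }, FIRST(D) = { ')' }

B: nullable alternative(s) B → T; FOLLOW(B) = { $, ')' }
  B → T: FIRST \ {ε} = { ')' } — this is the only nullable alternative, skip
  B → ) (: FIRST \ {ε} = { ')' } — overlaps FOLLOW(B) on { ')' }: CONFLICT

T: nullable alternative(s) T → ε; FOLLOW(T) = { $, ')' }
  T → D: FIRST \ {ε} = { ')' } — overlaps FOLLOW(T) on { ')' }: CONFLICT
  T → ε: FIRST \ {ε} = { } — this is the only nullable alternative, skip
  T → T D: FIRST \ {ε} = { ')' } — overlaps FOLLOW(T) on { ')' }: CONFLICT

D has no nullable alternative, so no FIRST/FOLLOW check is needed there.

So the grammar has 3 FIRST/FOLLOW conflicts (marked CONFLICT above).

Answer: Yes. B → ')' '(' with FOLLOW(B) on { ')' }; T → D with FOLLOW(T) on { ')' }; T → T D with FOLLOW(T) on { ')' }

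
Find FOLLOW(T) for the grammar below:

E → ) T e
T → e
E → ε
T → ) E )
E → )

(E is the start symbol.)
{ 'e' }

To compute FOLLOW(T), find every occurrence of T on a right-hand side N → α T β: add FIRST(β) \ {ε}, and if β is empty or nullable also add FOLLOW(N). Iterate to a fixed point.

In E → ) T e: T is followed by e, add FIRST(e) \ {ε} = { 'e' }

Taking the union: FOLLOW(T) = { 'e' }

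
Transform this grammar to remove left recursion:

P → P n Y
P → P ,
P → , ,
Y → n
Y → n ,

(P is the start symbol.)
P is directly left-recursive. The standard transformation for
  A → A α₁ | ... | A α_m | β₁ | ... | β_n
is
  A  → β₁ A' | ... | β_n A'
  A' → α₁ A' | ... | α_m A' | ε

P → , , becomes P → , , P'
P → P n Y becomes P' → n Y P'
P → P , becomes P' → , P'
Add P' → ε

Productions for other non-terminals are unchanged:
  Y → n
  Y → n ,

Resulting grammar:
P → , , P'
P' → n Y P'
P' → , P'
P' → ε
Y → n
Y → n ,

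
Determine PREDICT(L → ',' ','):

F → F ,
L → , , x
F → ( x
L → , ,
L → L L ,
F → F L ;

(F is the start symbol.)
{ ',' }

PREDICT(L → ',' ',') = (FIRST(RHS) \ {ε}) ∪ (FOLLOW(L) if ε ∈ FIRST(RHS), i.e. RHS ⇒* ε)
FIRST(',' ',') = { ',' }
ε ∉ FIRST(',' ','), so FOLLOW(L) is not added.
PREDICT(L → ',' ',') = { ',' }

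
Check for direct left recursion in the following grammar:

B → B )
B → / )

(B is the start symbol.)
Direct left recursion occurs when N → N α for some non-terminal N (the right-hand side begins with the left-hand side itself).

B → B ): LEFT RECURSIVE (starts with B)
B → / ): starts with '/'

The grammar has direct left recursion on: B.

Answer: Yes, B is left-recursive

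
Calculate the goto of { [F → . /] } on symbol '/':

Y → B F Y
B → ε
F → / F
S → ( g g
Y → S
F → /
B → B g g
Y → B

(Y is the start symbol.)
{ [F → / .] }

GOTO(I, '/') = CLOSURE({ [A → αX.β] : [A → α.Xβ] ∈ I, X = '/' })

Items with dot before '/', with the dot advanced:
  [F → . /] → [F → / .]
Closure adds nothing (no advanced item has the dot before a non-terminal).

GOTO = { [F → / .] }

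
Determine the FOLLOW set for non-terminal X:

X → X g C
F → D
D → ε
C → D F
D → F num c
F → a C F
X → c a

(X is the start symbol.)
To compute FOLLOW(X), find every occurrence of X on a right-hand side N → α X β: add FIRST(β) \ {ε}, and if β is empty or nullable also add FOLLOW(N). Iterate to a fixed point.

X is the start symbol, so $ ∈ FOLLOW(X).
In X → X g C: X is followed by g C, add FIRST(g C) \ {ε} = { 'g' }

Taking the union: FOLLOW(X) = { $, 'g' }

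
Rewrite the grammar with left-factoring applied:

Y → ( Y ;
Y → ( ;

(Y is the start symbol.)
Y → ( Y'
Y' → Y ;
Y' → ;

Left-factoring transforms A → αβ₁ | αβ₂ into A → αA' and A' → β₁ | β₂
(α is the longest common prefix among the alternatives). Repeat until
no nonterminal has two alternatives with a common prefix.

Round 1: Y has alternatives sharing prefix '('. Introduce Y': Y → ( Y'
  Add: Y' → Y ;
  Add: Y' → ;

No remaining common prefixes — done.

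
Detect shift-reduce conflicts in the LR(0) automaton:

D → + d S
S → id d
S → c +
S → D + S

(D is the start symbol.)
A shift-reduce conflict occurs when an LR(0) state has both:
  - a complete (reduce) item [A → α .] (dot at the end), and
  - a shift item [B → β . c γ] (dot before a terminal).

Augment with D' → D and build the canonical LR(0) collection (I0 = CLOSURE({[D' → . D]}), then GOTO on every symbol after a dot until no new states appear). It has 12 states:
  I0: { [D → . + d S], [D' → . D] }  — shift
  I1: { [D → + . d S] }  — shift
  I2: { [D' → D .] }  — accept
  I3: { [D → + d . S], [D → . + d S], [S → . D + S], [S → . c +], [S → . id d] }  — shift
  I4: { [S → D . + S] }  — shift
  I5: { [D → + d S .] }  — reduce
  I6: { [S → c . +] }  — shift
  I7: { [S → id . d] }  — shift
  I8: { [S → id d .] }  — reduce
  I9: { [S → c + .] }  — reduce
  I10: { [D → . + d S], [S → . D + S], [S → . c +], [S → . id d], [S → D + . S] }  — shift
  I11: { [S → D + S .] }  — reduce

No state contains both a complete item and a shift item.

Answer: No shift-reduce conflicts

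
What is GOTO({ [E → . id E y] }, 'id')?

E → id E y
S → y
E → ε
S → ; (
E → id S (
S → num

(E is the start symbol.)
GOTO(I, 'id') = CLOSURE({ [A → αX.β] : [A → α.Xβ] ∈ I, X = 'id' })

Items with dot before 'id', with the dot advanced:
  [E → . id E y] → [E → id . E y]
Closure of the advanced items:
  [E → id . E y] has the dot before E: add [E → . id E y], [E → .], [E → . id S (]

GOTO = { [E → . id E y], [E → . id S (], [E → .], [E → id . E y] }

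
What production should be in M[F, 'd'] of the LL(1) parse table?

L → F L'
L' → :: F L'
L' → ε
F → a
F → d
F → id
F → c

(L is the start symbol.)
To find M[F, 'd'], we find productions for F where 'd' is in the predict set (PREDICT(N → α) = (FIRST(α) \ {ε}) ∪ (FOLLOW(N) if α ⇒* ε)).

F → a: PREDICT = { 'a' }
F → d: PREDICT = { 'd' }
  'd' is in predict set, so this production goes in M[F, 'd']
F → id: PREDICT = { 'id' }
F → c: PREDICT = { 'c' }

M[F, 'd'] = F → d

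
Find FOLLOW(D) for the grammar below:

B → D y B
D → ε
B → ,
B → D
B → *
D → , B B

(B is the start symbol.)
{ $, '*', ',', 'y' }

To compute FOLLOW(D), find every occurrence of D on a right-hand side N → α D β: add FIRST(β) \ {ε}, and if β is empty or nullable also add FOLLOW(N). Iterate to a fixed point.

In B → D y B: D is followed by y B, add FIRST(y B) \ {ε} = { 'y' }
In B → D: D is at the end, add FOLLOW(B)

The FOLLOW sets referred to above (computed the same way, to a fixed point):
  FOLLOW(B) = { $, '*', ',', 'y' }

Taking the union: FOLLOW(D) = { $, '*', ',', 'y' }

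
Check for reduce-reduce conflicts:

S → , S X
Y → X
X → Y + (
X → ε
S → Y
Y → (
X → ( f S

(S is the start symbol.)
Yes — I9: [S → , S X .] vs [Y → X .]

A reduce-reduce conflict occurs when an LR(0) state has two complete items [A → α .] and [B → β .] — both call for a reduction, and with no lookahead the parser cannot choose between them.

Augment with S' → S and build the canonical LR(0) collection (I0 = CLOSURE({[S' → . S]}), then GOTO on every symbol after a dot until no new states appear). It has 13 states:
  I0: { [S → . , S X], [S → . Y], [S' → . S], [X → . ( f S], [X → . Y + (], [X → .], [Y → . (], [Y → . X] }  — shift, reduce
  I1: { [X → ( . f S], [Y → ( .] }  — shift, reduce
  I2: { [S → , . S X], [S → . , S X], [S → . Y], [X → . ( f S], [X → . Y + (], [X → .], [Y → . (], [Y → . X] }  — shift, reduce
  I3: { [S' → S .] }  — accept
  I4: { [Y → X .] }  — reduce
  I5: { [S → Y .], [X → Y . + (] }  — shift, reduce
  I6: { [X → Y + . (] }  — shift
  I7: { [X → Y + ( .] }  — reduce
  I8: { [S → , S . X], [X → . ( f S], [X → . Y + (], [X → .], [Y → . (], [Y → . X] }  — shift, reduce
  I9: { [S → , S X .], [Y → X .] }  — 2 reduces
  I10: { [X → Y . + (] }  — shift
  I11: { [S → . , S X], [S → . Y], [X → ( f . S], [X → . ( f S], [X → . Y + (], [X → .], [Y → . (], [Y → . X] }  — shift, reduce
  I12: { [X → ( f S .] }  — reduce

I9 contains complete items [S → , S X .], [Y → X .] — reduce-reduce conflict.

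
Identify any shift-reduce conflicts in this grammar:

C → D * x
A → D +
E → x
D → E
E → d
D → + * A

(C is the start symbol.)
Augment with C' → C and build the canonical LR(0) collection (I0 = CLOSURE({[C' → . C]}), then GOTO on every symbol after a dot until no new states appear). It has 13 states:
  I0: { [C → . D * x], [C' → . C], [D → . + * A], [D → . E], [E → . d], [E → . x] }  — shift
  I1: { [D → + . * A] }  — shift
  I2: { [C' → C .] }  — accept
  I3: { [C → D . * x] }  — shift
  I4: { [D → E .] }  — reduce
  I5: { [E → d .] }  — reduce
  I6: { [E → x .] }  — reduce
  I7: { [C → D * . x] }  — shift
  I8: { [C → D * x .] }  — reduce
  I9: { [A → . D +], [D → + * . A], [D → . + * A], [D → . E], [E → . d], [E → . x] }  — shift
  I10: { [D → + * A .] }  — reduce
  I11: { [A → D . +] }  — shift
  I12: { [A → D + .] }  — reduce

No state contains both a complete item and a shift item.

Answer: No shift-reduce conflicts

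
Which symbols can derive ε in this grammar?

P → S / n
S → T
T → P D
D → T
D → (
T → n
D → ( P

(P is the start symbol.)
There are no ε-productions, so no non-terminal can derive ε.
No non-terminals are nullable.

Answer: None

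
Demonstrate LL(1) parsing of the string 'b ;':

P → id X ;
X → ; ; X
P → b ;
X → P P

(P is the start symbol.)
Stack is shown with the top on the left.

Stack  Input  Action
--------------------
P $    b ; $  output P → b ;
b ; $  b ; $  match 'b'
; $    ; $    match ';'
$      $      accept

The string is accepted.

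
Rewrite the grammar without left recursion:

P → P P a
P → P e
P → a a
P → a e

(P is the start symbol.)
P is directly left-recursive. The standard transformation for
  A → A α₁ | ... | A α_m | β₁ | ... | β_n
is
  A  → β₁ A' | ... | β_n A'
  A' → α₁ A' | ... | α_m A' | ε

P → a a becomes P → a a P'
P → a e becomes P → a e P'
P → P P a becomes P' → P a P'
P → P e becomes P' → e P'
Add P' → ε

Resulting grammar:
P → a a P'
P → a e P'
P' → P a P'
P' → e P'
P' → ε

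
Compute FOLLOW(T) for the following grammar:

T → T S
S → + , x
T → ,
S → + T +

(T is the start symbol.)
{ $, '+' }

T is the start symbol, so $ ∈ FOLLOW(T).
In T → T S: T is followed by S, add FIRST(S) \ {ε} = { '+' }
In S → + T +: T is followed by '+', add FIRST('+') \ {ε} = { '+' }

Taking the union: FOLLOW(T) = { $, '+' }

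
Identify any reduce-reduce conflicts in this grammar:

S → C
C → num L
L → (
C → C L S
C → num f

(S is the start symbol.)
Augment with S' → S and build the canonical LR(0) collection (I0 = CLOSURE({[S' → . S]}), then GOTO on every symbol after a dot until no new states appear). It has 9 states:
  I0: { [C → . C L S], [C → . num L], [C → . num f], [S → . C], [S' → . S] }  — shift
  I1: { [C → C . L S], [L → . (], [S → C .] }  — shift, reduce
  I2: { [S' → S .] }  — accept
  I3: { [C → num . L], [C → num . f], [L → . (] }  — shift
  I4: { [L → ( .] }  — reduce
  I5: { [C → num L .] }  — reduce
  I6: { [C → num f .] }  — reduce
  I7: { [C → . C L S], [C → . num L], [C → . num f], [C → C L . S], [S → . C] }  — shift
  I8: { [C → C L S .] }  — reduce

No state contains more than one complete item.

Answer: No reduce-reduce conflicts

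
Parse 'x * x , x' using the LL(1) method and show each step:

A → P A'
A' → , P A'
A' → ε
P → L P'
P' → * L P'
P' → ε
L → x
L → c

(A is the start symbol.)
LL(1) parsing maintains a stack (initially the start symbol over $) and the input. At each step: if the stack top is a terminal, match it against the current input token; if it is a non-terminal N, replace it with the RHS of M[N, lookahead] (the unique production whose predict set contains the lookahead).

Stack is shown with the top on the left.

Stack        Input        Action
--------------------------------
A $          x * x , x $  output A → P A'
P A' $       x * x , x $  output P → L P'
L P' A' $    x * x , x $  output L → x
x P' A' $    x * x , x $  match 'x'
P' A' $      * x , x $    output P' → * L P'
* L P' A' $  * x , x $    match '*'
L P' A' $    x , x $      output L → x
x P' A' $    x , x $      match 'x'
P' A' $      , x $        output P' → ε
A' $         , x $        output A' → , P A'
, P A' $     , x $        match ','
P A' $       x $          output P → L P'
L P' A' $    x $          output L → x
x P' A' $    x $          match 'x'
P' A' $      $            output P' → ε
A' $         $            output A' → ε
$            $            accept

The string is accepted.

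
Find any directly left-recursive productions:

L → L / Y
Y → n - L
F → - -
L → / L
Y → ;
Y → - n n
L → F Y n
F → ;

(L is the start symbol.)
Yes, L is left-recursive

Direct left recursion occurs when N → N α for some non-terminal N (the right-hand side begins with the left-hand side itself).

L → L / Y: LEFT RECURSIVE (starts with L)
Y → n - L: starts with n
F → - -: starts with '-'
L → / L: starts with '/'
Y → ;: starts with ';'
Y → - n n: starts with '-'
L → F Y n: starts with F
F → ;: starts with ';'

The grammar has direct left recursion on: L.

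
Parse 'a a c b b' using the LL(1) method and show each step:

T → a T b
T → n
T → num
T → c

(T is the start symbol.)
Stack is shown with the top on the left.

Stack      Input        Action
------------------------------
T $        a a c b b $  output T → a T b
a T b $    a a c b b $  match 'a'
T b $      a c b b $    output T → a T b
a T b b $  a c b b $    match 'a'
T b b $    c b b $      output T → c
c b b $    c b b $      match 'c'
b b $      b b $        match 'b'
b $        b $          match 'b'
$          $            accept

The string is accepted.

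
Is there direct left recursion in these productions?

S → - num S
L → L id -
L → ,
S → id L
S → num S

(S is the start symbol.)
Yes, L is left-recursive

Direct left recursion occurs when N → N α for some non-terminal N (the right-hand side begins with the left-hand side itself).

S → - num S: starts with '-'
L → L id -: LEFT RECURSIVE (starts with L)
L → ,: starts with ','
S → id L: starts with id
S → num S: starts with num

The grammar has direct left recursion on: L.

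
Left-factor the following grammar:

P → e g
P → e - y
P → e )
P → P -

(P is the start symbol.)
Left-factoring transforms A → αβ₁ | αβ₂ into A → αA' and A' → β₁ | β₂
(α is the longest common prefix among the alternatives). Repeat until
no nonterminal has two alternatives with a common prefix.

Round 1: P has alternatives sharing prefix 'e'. Introduce P': P → e P'
  Add: P' → g
  Add: P' → - y
  Add: P' → )

No remaining common prefixes — done.

Resulting grammar:
P → e P'
P' → g
P' → - y
P' → )
P → P -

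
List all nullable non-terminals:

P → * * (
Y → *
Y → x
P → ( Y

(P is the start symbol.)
A non-terminal is nullable if it can derive ε (the empty string): either it has an ε-production, or it has a production whose right-hand side consists entirely of nullable non-terminals.

There are no ε-productions, so no non-terminal can derive ε.
No non-terminals are nullable.

Answer: None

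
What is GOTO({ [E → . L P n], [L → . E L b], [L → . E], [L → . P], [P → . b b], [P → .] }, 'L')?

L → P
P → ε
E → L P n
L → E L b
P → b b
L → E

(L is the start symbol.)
GOTO(I, 'L') = CLOSURE({ [A → αX.β] : [A → α.Xβ] ∈ I, X = 'L' })

Items with dot before 'L', with the dot advanced:
  [E → . L P n] → [E → L . P n]
Closure of the advanced items:
  [E → L . P n] has the dot before P: add [P → .], [P → . b b]

GOTO = { [E → L . P n], [P → . b b], [P → .] }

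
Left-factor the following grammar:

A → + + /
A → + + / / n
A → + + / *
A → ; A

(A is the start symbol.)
A → + + / A'
A' → ε
A' → / n
A' → *
A → ; A

Left-factoring transforms A → αβ₁ | αβ₂ into A → αA' and A' → β₁ | β₂
(α is the longest common prefix among the alternatives). Repeat until
no nonterminal has two alternatives with a common prefix.

Round 1: A has alternatives sharing prefix '+ + /'. Introduce A': A → + + / A'
  Add: A' → ε
  Add: A' → / n
  Add: A' → *

No remaining common prefixes — done.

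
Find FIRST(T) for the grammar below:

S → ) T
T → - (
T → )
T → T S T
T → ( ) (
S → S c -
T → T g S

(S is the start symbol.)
To compute FIRST(T), examine every production with T on the left-hand side, reading each right-hand side left to right until a non-nullable symbol is reached.

From T → - (:
  - '-' is a terminal: add '-' and stop
From T → ):
  - ')' is a terminal: add ')' and stop
From T → T S T:
  - T is the symbol being defined: contributes nothing new
    T is not nullable, so stop
From T → ( ) (:
  - '(' is a terminal: add '(' and stop
From T → T g S:
  - T is the symbol being defined: contributes nothing new
    T is not nullable, so stop

Collecting: FIRST(T) = { '(', ')', '-' }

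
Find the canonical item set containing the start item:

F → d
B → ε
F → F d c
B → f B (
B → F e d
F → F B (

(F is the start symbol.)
First, augment the grammar with F' → F
I₀ = CLOSURE({ [F' → . F] }):
  [F' → . F] has the dot before F: add [F → . d], [F → . F d c], [F → . F B (]
No further items can be added.

I₀ = { [F → . F B (], [F → . F d c], [F → . d], [F' → . F] }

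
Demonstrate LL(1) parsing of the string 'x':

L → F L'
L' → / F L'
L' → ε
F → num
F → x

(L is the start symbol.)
LL(1) parsing maintains a stack (initially the start symbol over $) and the input. At each step: if the stack top is a terminal, match it against the current input token; if it is a non-terminal N, replace it with the RHS of M[N, lookahead] (the unique production whose predict set contains the lookahead).

Stack is shown with the top on the left.

Stack   Input  Action
---------------------
L $     x $    output L → F L'
F L' $  x $    output F → x
x L' $  x $    match 'x'
L' $    $      output L' → ε
$       $      accept

The string is accepted.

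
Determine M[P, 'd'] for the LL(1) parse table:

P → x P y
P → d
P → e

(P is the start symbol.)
P → d

To find M[P, 'd'], we find productions for P where 'd' is in the predict set (PREDICT(N → α) = (FIRST(α) \ {ε}) ∪ (FOLLOW(N) if α ⇒* ε)).

P → x P y: PREDICT = { 'x' }
P → d: PREDICT = { 'd' }
  'd' is in predict set, so this production goes in M[P, 'd']
P → e: PREDICT = { 'e' }

M[P, 'd'] = P → d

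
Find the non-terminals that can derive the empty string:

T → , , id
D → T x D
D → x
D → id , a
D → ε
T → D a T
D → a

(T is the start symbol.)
A non-terminal is nullable if it can derive ε (the empty string): either it has an ε-production, or it has a production whose right-hand side consists entirely of nullable non-terminals.

ε-productions: D → ε
So D is immediately nullable.
No further non-terminal can be added: every production for the remaining non-terminals contains a terminal or a non-nullable non-terminal.
Nullable = { 'D' }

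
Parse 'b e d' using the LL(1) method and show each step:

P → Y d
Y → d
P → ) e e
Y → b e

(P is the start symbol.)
Stack is shown with the top on the left.

Stack    Input    Action
------------------------
P $      b e d $  output P → Y d
Y d $    b e d $  output Y → b e
b e d $  b e d $  match 'b'
e d $    e d $    match 'e'
d $      d $      match 'd'
$        $        accept

The string is accepted.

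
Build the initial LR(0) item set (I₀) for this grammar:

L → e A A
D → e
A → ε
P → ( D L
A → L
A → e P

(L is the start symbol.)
{ [L → . e A A], [L' → . L] }

First, augment the grammar with L' → L
I₀ = CLOSURE({ [L' → . L] }):
  [L' → . L] has the dot before L: add [L → . e A A]
No further items can be added.

I₀ = { [L → . e A A], [L' → . L] }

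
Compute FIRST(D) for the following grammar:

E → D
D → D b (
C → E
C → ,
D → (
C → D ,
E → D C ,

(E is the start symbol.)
{ '(' }

From D → D b (:
  - D is the symbol being defined: contributes nothing new
    D is not nullable, so stop
From D → (:
  - '(' is a terminal: add '(' and stop

Collecting: FIRST(D) = { '(' }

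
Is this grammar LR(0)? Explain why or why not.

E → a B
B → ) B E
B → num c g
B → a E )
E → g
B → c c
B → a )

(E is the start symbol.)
Yes, the grammar is LR(0)

A grammar is LR(0) if no state in the canonical LR(0) collection has:
  - both a shift item (dot before a terminal) and a complete item (shift-reduce conflict), or
  - two or more complete items (reduce-reduce conflict; the accept item [E' → E .] counts as a complete item here).

Augment with E' → E and build the canonical LR(0) collection (I0 = CLOSURE({[E' → . E]}), then GOTO on every symbol after a dot until no new states appear). It has 17 states:
  I0: { [E → . a B], [E → . g], [E' → . E] }  — shift
  I1: { [E' → E .] }  — accept
  I2: { [B → . ) B E], [B → . a )], [B → . a E )], [B → . c c], [B → . num c g], [E → a . B] }  — shift
  I3: { [E → g .] }  — reduce
  I4: { [B → ) . B E], [B → . ) B E], [B → . a )], [B → . a E )], [B → . c c], [B → . num c g] }  — shift
  I5: { [E → a B .] }  — reduce
  I6: { [B → a . )], [B → a . E )], [E → . a B], [E → . g] }  — shift
  I7: { [B → c . c] }  — shift
  I8: { [B → num . c g] }  — shift
  I9: { [B → num c . g] }  — shift
  I10: { [B → num c g .] }  — reduce
  I11: { [B → c c .] }  — reduce
  I12: { [B → a ) .] }  — reduce
  I13: { [B → a E . )] }  — shift
  I14: { [B → a E ) .] }  — reduce
  I15: { [B → ) B . E], [E → . a B], [E → . g] }  — shift
  I16: { [B → ) B E .] }  — reduce

Every state is either a pure shift/goto state or contains exactly one complete item and nothing to shift — no conflicts. The grammar is LR(0).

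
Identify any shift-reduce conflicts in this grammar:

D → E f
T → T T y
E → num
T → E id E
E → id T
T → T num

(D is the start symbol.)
A shift-reduce conflict occurs when an LR(0) state has both:
  - a complete (reduce) item [A → α .] (dot at the end), and
  - a shift item [B → β . c γ] (dot before a terminal).

Augment with D' → D and build the canonical LR(0) collection (I0 = CLOSURE({[D' → . D]}), then GOTO on every symbol after a dot until no new states appear). It has 13 states:
  I0: { [D → . E f], [D' → . D], [E → . id T], [E → . num] }  — shift
  I1: { [D' → D .] }  — accept
  I2: { [D → E . f] }  — shift
  I3: { [E → . id T], [E → . num], [E → id . T], [T → . E id E], [T → . T T y], [T → . T num] }  — shift
  I4: { [E → num .] }  — reduce
  I5: { [T → E . id E] }  — shift
  I6: { [E → . id T], [E → . num], [E → id T .], [T → . E id E], [T → . T T y], [T → . T num], [T → T . T y], [T → T . num] }  — shift, reduce
  I7: { [E → . id T], [E → . num], [T → . E id E], [T → . T T y], [T → . T num], [T → T . T y], [T → T . num], [T → T T . y] }  — shift
  I8: { [E → num .], [T → T num .] }  — 2 reduces
  I9: { [T → T T y .] }  — reduce
  I10: { [E → . id T], [E → . num], [T → E id . E] }  — shift
  I11: { [T → E id E .] }  — reduce
  I12: { [D → E f .] }  — reduce

I6 contains reduce item [E → id T .] and shift items [E → . id T], [E → . num], [T → T . num] — shift-reduce conflict.

Answer: Yes — I6: [E → id T .] vs [E → . id T]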